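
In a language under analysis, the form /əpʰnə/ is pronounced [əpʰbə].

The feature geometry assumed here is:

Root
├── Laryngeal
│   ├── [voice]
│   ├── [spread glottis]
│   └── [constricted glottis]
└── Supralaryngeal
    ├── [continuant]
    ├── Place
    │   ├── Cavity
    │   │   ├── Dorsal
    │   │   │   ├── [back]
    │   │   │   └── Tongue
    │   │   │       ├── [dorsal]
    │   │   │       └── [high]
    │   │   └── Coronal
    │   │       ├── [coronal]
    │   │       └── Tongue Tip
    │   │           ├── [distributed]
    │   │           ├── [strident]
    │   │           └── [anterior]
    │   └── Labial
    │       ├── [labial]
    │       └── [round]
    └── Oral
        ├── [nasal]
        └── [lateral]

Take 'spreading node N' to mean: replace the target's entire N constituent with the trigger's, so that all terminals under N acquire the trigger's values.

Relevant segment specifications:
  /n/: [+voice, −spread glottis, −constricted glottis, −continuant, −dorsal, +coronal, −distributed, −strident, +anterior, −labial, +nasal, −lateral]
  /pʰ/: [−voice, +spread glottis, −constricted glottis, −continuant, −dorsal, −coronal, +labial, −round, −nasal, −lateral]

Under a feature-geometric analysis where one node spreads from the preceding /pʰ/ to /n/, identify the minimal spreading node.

Supralaryngeal

/n/ and [b] differ in [nasal], [labial], [round], [coronal], [anterior], [distributed], [strident]; every other specified feature is identical.
Tracing each changed feature up the tree, the paths first meet at Supralaryngeal; any lower node misses at least one of them.
Delinking /n/'s Supralaryngeal and associating /pʰ/'s Supralaryngeal gives precisely the feature bundle of [b].
Had Root spread, [spread glottis], [voice] would have taken /pʰ/'s values; they stay as in /n/, confirming the spreading constituent is exactly Supralaryngeal.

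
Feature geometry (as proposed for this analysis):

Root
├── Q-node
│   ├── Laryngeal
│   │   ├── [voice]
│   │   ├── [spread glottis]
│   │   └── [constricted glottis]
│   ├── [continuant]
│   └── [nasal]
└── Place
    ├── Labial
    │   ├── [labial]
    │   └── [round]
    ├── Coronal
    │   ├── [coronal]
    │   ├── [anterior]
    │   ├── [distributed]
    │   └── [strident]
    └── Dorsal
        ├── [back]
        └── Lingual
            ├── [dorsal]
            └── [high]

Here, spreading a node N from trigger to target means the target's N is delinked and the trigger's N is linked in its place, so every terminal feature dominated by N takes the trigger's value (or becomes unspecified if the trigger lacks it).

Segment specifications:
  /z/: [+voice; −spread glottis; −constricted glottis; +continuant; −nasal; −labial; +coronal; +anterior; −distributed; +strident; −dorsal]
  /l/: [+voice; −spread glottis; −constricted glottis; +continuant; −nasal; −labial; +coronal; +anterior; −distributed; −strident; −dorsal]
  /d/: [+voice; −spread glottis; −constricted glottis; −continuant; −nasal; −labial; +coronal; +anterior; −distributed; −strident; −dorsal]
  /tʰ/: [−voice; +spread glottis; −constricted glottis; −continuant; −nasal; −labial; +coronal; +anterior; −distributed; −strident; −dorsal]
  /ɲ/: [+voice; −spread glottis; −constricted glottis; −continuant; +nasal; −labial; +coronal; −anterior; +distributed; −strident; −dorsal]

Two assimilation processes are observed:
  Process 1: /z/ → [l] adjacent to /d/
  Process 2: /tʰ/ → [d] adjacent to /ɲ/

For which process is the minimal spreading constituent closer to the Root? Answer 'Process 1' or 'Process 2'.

Process 2

Process 1 alters [strident]; the lowest dominating node is [strident] (depth 3 from Root).
Process 2 alters [voice], [spread glottis]; the lowest common ancestor is Laryngeal (depth 2 from Root).
Depth 2 < depth 3; Process 2 involves the structurally higher constituent Laryngeal.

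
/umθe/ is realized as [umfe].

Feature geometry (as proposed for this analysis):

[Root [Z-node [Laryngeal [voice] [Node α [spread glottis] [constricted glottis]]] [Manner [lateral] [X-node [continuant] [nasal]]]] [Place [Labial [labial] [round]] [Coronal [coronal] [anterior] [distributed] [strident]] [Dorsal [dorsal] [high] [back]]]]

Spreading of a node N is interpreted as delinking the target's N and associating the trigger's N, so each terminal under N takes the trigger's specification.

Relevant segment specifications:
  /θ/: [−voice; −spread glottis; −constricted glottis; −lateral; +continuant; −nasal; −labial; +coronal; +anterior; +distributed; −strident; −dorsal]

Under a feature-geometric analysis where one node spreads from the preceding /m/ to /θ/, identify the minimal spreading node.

Place

The alternation /θ/ → [f] changes [labial], [round], [coronal], [anterior], [distributed], [strident] and nothing else.
The smallest constituent containing every changed terminal is Place — each of its daughters lacks at least one of the affected features.
Delinking /θ/'s Place and associating /m/'s Place gives precisely the feature bundle of [f].
Had Root spread, [nasal], [continuant] would have taken /m/'s values; they stay as in /θ/, confirming the spreading constituent is exactly Place.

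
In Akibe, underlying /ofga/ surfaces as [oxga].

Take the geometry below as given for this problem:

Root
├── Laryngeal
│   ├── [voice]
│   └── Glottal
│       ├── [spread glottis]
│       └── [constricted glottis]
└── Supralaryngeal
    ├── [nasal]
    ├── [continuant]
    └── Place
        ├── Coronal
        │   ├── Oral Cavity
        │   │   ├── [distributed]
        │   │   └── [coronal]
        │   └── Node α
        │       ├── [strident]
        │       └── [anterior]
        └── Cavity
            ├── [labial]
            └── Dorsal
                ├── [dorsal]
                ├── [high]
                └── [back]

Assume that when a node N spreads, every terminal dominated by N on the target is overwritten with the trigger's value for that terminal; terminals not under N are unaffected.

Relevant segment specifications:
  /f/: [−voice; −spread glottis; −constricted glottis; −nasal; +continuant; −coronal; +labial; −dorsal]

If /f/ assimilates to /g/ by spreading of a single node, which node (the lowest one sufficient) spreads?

Feature comparison: [labial], [dorsal], [high], [back] differ between /f/ and [x]; the remaining terminals match.
These terminals are all dominated by Cavity, and no proper subconstituent of Cavity covers them all; Cavity is their lowest common ancestor.
Delinking /f/'s Cavity and associating /g/'s Cavity gives precisely the feature bundle of [x].
[voice], [continuant] stay as in /f/ although /g/ differs there, so no node dominating them spread; among the remaining candidates Cavity is the lowest that derives the output.

Cavity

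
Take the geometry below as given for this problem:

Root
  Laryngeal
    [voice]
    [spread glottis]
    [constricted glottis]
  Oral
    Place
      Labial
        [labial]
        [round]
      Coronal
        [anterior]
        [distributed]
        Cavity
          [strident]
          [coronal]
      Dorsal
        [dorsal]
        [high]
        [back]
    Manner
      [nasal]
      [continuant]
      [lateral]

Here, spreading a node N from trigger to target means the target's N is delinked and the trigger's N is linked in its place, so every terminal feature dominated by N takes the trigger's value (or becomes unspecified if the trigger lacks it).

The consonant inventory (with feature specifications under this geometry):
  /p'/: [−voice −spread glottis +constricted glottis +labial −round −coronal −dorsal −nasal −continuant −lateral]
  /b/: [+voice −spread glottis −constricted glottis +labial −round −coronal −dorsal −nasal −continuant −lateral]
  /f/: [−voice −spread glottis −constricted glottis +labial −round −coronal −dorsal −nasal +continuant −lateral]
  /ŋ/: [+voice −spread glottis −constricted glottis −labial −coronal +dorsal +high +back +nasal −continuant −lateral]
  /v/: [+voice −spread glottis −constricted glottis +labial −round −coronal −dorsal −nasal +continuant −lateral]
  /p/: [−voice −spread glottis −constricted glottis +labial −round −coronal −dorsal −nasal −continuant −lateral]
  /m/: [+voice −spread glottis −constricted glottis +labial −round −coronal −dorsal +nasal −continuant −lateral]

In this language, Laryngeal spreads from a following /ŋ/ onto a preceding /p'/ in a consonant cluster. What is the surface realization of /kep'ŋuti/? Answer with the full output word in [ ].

Laryngeal immediately or transitively dominates [voice], [spread glottis], [constricted glottis].
Spreading Laryngeal from /ŋ/ onto /p'/ replaces those values with /ŋ/'s: [+voice], [−spread glottis], [−constricted glottis]. Features outside Laryngeal ([labial], [round], [coronal], …) stay as in /p'/.
This feature bundle is that of [b], so /kep'ŋuti/ surfaces as [kebŋuti].

[kebŋuti]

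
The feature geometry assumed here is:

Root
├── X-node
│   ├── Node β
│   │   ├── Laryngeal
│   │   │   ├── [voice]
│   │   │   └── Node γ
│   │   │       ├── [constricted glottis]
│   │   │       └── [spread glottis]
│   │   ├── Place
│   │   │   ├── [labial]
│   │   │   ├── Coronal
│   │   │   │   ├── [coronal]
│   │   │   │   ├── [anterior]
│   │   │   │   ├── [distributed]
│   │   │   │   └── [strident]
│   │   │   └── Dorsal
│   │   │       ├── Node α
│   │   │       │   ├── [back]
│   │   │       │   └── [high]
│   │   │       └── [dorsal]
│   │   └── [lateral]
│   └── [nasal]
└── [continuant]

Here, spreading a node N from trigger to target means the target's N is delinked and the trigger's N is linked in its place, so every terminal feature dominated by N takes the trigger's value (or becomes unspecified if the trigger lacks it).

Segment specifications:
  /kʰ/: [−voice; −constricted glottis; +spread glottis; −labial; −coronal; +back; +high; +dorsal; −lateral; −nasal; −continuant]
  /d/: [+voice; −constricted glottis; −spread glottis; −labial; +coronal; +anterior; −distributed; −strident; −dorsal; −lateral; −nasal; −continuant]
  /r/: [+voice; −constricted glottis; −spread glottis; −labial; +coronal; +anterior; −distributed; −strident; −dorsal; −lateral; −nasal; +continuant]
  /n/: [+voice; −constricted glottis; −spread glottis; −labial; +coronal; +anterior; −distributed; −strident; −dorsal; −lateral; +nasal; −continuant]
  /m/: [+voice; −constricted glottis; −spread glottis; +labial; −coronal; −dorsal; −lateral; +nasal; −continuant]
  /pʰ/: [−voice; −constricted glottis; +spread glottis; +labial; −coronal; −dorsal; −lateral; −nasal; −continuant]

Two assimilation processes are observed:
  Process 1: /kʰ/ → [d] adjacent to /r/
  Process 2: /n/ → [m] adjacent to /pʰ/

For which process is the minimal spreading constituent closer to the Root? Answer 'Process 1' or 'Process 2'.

Process 1: the features that change are [voice], [spread glottis], [coronal], [anterior], [distributed], [strident], [dorsal], [high], [back]; the minimal node is Node β (depth 2).
Process 2: the features that change are [labial], [coronal], [anterior], [distributed], [strident]; the minimal node is Place (depth 3).
Node β (depth 2) sits above Place (depth 3), making Process 1 the one with the higher spreading node.

Process 1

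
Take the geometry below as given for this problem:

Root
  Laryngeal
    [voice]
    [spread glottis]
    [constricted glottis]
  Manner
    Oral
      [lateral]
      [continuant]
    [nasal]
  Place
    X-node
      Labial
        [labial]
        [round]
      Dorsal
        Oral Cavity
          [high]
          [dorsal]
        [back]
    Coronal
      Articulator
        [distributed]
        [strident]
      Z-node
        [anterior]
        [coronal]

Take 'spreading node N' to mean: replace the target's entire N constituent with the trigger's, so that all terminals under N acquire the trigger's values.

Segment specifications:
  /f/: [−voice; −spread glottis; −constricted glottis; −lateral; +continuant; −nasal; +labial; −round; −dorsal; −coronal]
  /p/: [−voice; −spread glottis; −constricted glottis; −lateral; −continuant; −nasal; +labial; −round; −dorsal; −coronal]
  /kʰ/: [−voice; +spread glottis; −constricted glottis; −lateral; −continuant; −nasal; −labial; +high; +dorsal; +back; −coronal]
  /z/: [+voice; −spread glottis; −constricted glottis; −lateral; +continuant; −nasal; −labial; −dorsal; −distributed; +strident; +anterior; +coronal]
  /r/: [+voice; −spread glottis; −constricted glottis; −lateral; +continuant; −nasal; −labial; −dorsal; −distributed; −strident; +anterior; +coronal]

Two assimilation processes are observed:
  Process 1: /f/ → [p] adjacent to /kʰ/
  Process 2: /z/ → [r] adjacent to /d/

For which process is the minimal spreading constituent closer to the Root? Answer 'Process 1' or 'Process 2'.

Process 1: the feature that changes is [continuant]; the minimal node is [continuant] (depth 3).
In Process 2, [strident] changes, so the minimal spreading node is [strident] at depth 4.
[continuant] (depth 3) sits above [strident] (depth 4), making Process 1 the one with the higher spreading node.

Process 1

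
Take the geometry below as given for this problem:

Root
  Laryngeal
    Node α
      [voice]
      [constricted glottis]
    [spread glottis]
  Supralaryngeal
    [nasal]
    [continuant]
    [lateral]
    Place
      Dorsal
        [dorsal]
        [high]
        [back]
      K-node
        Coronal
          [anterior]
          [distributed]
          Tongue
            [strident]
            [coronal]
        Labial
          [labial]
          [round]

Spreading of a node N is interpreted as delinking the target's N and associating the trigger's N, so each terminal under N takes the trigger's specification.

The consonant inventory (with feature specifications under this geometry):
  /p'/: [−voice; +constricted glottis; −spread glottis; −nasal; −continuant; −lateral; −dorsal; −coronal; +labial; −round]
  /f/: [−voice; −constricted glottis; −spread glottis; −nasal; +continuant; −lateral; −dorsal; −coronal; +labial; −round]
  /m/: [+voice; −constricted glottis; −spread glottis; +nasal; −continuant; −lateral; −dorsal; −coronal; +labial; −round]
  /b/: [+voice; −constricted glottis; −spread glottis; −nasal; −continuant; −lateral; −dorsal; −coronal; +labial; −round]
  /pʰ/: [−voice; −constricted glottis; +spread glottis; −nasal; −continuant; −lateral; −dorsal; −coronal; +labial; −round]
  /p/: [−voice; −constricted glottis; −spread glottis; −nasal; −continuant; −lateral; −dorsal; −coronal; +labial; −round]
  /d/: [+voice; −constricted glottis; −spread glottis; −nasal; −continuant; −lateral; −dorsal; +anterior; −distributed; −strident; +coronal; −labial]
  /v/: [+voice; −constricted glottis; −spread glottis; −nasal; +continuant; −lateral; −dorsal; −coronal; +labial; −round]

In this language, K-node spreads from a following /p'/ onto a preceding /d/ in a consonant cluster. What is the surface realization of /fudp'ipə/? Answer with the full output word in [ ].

Terminals under K-node in this geometry: [anterior], [distributed], [strident], [coronal], [labial], [round].
Spreading K-node from /p'/ onto /d/ replaces those values with /p'/'s: [−coronal], [+labial], [−round]. Features outside K-node ([voice], [constricted glottis], [spread glottis], …) stay as in /d/.
This feature bundle is that of [b], so /fudp'ipə/ surfaces as [fubp'ipə].

[fubp'ipə]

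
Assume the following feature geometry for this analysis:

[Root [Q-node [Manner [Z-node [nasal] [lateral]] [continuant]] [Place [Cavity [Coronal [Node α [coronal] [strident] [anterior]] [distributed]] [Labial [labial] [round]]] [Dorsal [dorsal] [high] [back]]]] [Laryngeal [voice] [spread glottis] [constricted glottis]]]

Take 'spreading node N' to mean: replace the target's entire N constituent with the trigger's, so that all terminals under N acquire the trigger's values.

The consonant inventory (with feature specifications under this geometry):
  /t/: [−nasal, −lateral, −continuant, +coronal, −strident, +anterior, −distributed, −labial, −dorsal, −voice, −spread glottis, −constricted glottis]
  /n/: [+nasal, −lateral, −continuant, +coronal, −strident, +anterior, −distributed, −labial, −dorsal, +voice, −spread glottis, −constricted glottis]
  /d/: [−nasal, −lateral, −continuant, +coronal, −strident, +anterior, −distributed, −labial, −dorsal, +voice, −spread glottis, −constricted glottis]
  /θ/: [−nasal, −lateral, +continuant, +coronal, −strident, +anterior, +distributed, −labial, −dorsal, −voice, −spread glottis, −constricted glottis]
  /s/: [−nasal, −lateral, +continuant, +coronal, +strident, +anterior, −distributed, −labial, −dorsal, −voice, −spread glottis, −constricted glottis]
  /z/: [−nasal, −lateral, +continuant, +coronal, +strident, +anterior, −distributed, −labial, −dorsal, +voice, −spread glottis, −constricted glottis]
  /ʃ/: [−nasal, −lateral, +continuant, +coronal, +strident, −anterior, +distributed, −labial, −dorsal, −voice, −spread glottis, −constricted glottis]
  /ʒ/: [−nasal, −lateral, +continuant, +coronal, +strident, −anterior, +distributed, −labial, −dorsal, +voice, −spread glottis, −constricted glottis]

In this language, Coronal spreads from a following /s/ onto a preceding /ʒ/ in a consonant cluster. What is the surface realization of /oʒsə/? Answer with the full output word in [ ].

Coronal immediately or transitively dominates [coronal], [strident], [anterior], [distributed].
After delinking /ʒ/'s Coronal and linking /s/'s, the affected terminals become [+coronal], [+strident], [+anterior], [−distributed]; [nasal], [lateral], [continuant], … (outside Coronal) are retained from /ʒ/.
This feature bundle is that of [z], so /oʒsə/ surfaces as [ozsə].

[ozsə]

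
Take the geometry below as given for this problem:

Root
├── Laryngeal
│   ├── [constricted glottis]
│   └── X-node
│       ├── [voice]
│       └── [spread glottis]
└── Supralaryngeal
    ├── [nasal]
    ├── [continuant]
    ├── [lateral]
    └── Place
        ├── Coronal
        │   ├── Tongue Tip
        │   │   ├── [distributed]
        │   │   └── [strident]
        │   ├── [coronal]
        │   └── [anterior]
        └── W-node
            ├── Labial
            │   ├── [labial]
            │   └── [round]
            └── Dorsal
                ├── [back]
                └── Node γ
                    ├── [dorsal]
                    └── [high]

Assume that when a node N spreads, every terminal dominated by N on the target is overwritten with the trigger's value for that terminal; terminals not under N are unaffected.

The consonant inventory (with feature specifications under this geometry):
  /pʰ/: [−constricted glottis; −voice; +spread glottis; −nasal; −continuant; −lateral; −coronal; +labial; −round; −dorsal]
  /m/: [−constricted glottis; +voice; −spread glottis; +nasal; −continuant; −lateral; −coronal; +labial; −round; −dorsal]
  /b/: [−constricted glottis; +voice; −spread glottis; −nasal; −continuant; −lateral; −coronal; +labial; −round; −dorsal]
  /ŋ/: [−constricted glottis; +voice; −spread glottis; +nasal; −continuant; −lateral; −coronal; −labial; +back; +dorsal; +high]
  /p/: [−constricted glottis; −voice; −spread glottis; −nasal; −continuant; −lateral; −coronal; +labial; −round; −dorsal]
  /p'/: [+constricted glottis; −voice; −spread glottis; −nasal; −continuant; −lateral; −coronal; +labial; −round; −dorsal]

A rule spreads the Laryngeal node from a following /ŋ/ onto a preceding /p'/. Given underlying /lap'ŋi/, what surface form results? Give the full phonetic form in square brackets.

[labŋi]

The Laryngeal node dominates the terminals [constricted glottis], [voice], [spread glottis].
The target acquires /ŋ/'s values for everything under Laryngeal — [−constricted glottis], [+voice], [−spread glottis] — while keeping its own [nasal], [continuant], [lateral], ….
Among the inventory, only /b/ has exactly this specification, giving the surface form [labŋi].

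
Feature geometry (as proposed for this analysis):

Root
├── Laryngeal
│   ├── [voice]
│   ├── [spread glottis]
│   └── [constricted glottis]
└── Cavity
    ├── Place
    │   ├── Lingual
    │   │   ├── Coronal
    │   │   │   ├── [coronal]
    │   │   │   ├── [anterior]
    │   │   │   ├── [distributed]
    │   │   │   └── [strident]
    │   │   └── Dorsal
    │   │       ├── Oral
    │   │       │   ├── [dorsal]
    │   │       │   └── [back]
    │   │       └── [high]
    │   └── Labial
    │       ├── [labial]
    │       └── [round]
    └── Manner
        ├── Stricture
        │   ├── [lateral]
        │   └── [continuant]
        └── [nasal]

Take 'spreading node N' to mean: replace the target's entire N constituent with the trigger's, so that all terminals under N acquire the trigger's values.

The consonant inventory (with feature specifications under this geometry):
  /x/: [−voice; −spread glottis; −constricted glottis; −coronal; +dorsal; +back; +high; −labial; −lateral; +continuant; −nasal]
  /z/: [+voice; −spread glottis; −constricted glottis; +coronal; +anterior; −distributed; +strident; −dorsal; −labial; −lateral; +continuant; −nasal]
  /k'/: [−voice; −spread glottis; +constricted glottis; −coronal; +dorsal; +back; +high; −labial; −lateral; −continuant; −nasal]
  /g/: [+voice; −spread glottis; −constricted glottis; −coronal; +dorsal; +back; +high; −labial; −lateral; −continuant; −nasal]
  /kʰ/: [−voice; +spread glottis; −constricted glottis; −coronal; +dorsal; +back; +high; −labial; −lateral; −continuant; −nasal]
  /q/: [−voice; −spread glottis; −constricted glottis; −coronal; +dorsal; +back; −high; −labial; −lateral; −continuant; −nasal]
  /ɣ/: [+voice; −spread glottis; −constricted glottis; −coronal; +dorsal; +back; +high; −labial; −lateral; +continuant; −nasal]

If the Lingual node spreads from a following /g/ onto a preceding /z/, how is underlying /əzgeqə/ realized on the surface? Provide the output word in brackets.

The Lingual node dominates the terminals [coronal], [anterior], [distributed], [strident], [dorsal], [back], [high].
After delinking /z/'s Lingual and linking /g/'s, the affected terminals become [−coronal], [+dorsal], [+back], [+high]; [voice], [spread glottis], [constricted glottis], … (outside Lingual) are retained from /z/.
Among the inventory, only /ɣ/ has exactly this specification, giving the surface form [əɣgeqə].

[əɣgeqə]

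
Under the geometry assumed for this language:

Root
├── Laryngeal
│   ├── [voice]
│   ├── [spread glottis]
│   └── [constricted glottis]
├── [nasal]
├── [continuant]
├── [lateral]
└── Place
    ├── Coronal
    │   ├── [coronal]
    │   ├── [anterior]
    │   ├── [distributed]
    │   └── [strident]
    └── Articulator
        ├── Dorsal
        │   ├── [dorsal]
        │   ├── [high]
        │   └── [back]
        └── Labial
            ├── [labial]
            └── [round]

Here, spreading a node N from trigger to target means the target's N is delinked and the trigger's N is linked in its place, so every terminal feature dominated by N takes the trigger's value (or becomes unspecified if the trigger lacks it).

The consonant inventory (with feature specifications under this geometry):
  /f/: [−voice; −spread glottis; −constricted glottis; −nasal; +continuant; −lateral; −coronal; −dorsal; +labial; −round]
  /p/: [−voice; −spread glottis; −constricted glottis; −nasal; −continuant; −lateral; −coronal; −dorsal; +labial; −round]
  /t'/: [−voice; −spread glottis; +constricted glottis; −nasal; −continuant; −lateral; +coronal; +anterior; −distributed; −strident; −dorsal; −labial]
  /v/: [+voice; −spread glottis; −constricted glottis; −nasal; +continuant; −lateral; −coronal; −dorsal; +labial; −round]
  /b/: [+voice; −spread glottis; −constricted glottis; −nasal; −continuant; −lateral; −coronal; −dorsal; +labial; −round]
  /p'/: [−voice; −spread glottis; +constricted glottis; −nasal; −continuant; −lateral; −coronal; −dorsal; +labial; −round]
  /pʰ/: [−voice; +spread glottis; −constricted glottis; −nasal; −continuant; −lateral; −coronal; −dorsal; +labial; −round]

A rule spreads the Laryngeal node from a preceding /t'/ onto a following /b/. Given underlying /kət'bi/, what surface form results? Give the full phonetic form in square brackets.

[kət'p'i]

Laryngeal immediately or transitively dominates [voice], [spread glottis], [constricted glottis].
Spreading Laryngeal from /t'/ onto /b/ replaces those values with /t'/'s: [−voice], [−spread glottis], [+constricted glottis]. Features outside Laryngeal ([nasal], [continuant], [lateral], …) stay as in /b/.
This feature bundle is that of [p'], so /kət'bi/ surfaces as [kət'p'i].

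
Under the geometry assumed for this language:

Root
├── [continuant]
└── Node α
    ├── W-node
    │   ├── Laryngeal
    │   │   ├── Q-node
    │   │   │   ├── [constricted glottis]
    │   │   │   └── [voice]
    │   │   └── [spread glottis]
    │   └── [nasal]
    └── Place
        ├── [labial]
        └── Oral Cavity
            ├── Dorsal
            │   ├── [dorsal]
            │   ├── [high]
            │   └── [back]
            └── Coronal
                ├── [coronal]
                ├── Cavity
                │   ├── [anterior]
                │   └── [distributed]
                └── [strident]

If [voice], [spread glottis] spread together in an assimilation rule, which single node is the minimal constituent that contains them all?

[voice] is immediately dominated by Q-node.
[spread glottis] is immediately dominated by Laryngeal.
The lowest node appearing on every path is Laryngeal; each proper daughter of Laryngeal fails to dominate at least one of the listed features.

Laryngeal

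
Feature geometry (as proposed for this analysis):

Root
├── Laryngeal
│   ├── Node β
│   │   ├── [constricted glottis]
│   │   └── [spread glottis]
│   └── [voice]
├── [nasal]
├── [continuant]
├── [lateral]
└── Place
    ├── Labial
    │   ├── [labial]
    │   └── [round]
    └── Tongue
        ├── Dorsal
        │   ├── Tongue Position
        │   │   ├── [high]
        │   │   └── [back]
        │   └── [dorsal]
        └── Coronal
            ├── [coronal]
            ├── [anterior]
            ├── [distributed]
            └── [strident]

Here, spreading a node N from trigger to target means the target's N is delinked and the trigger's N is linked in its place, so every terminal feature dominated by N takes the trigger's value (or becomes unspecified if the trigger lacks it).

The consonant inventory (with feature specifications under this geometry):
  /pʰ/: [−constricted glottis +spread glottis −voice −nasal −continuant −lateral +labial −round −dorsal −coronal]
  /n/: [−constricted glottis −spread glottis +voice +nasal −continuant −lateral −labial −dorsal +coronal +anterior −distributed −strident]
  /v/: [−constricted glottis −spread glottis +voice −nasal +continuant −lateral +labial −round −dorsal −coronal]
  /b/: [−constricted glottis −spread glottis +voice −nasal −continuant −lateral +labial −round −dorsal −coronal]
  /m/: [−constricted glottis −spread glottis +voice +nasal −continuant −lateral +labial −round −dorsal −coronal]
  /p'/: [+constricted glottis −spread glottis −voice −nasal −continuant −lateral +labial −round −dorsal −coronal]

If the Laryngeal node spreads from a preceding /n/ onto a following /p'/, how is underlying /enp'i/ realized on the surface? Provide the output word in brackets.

The Laryngeal node dominates the terminals [constricted glottis], [spread glottis], [voice].
After delinking /p'/'s Laryngeal and linking /n/'s, the affected terminals become [−constricted glottis], [−spread glottis], [+voice]; [nasal], [continuant], [lateral], … (outside Laryngeal) are retained from /p'/.
This feature bundle is that of [b], so /enp'i/ surfaces as [enbi].

[enbi]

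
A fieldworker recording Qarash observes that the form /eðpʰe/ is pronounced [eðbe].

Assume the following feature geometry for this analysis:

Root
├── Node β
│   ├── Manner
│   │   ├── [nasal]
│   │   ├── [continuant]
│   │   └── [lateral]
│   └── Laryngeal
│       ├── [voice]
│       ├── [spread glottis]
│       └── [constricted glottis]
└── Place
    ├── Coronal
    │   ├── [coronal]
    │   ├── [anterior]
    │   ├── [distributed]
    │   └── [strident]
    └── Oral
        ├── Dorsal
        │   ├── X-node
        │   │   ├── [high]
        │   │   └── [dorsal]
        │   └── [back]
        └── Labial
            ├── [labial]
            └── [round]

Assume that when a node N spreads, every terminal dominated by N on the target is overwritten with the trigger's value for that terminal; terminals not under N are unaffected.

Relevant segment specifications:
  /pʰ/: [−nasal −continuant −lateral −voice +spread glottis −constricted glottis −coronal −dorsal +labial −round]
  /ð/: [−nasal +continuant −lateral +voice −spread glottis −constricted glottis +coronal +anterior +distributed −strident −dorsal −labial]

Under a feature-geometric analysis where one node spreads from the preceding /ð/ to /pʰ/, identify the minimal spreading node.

Laryngeal

Comparing /pʰ/ with its surface form [b], the features that change are [voice], [spread glottis].
In this geometry the lowest node dominating all of them is Laryngeal: every daughter of Laryngeal dominates only a proper subset, so no lower node suffices.
Spreading Laryngeal from /ð/ overwrites each of those terminals with /ð/'s values, yielding exactly [b].
Since [continuant] is preserved even though /ð/ disagrees there, no node above Laryngeal spread.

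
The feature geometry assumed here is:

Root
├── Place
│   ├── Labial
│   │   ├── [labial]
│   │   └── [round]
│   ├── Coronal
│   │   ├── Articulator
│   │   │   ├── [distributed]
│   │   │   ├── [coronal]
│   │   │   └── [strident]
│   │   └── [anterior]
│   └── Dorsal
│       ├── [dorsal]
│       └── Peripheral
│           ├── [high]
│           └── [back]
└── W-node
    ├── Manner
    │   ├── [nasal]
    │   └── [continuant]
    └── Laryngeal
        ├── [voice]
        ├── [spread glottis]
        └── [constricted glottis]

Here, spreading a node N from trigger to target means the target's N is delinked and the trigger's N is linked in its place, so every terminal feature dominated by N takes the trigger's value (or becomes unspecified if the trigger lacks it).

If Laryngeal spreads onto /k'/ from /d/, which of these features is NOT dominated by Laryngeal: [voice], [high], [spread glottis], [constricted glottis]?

[high]

Laryngeal dominates exactly [voice], [spread glottis], [constricted glottis].
[constricted glottis], [voice], [spread glottis] all lie under Laryngeal, so they are overwritten when Laryngeal spreads.
[high] is not within the Laryngeal subtree (it hangs from Peripheral), so /k'/'s [high] value survives.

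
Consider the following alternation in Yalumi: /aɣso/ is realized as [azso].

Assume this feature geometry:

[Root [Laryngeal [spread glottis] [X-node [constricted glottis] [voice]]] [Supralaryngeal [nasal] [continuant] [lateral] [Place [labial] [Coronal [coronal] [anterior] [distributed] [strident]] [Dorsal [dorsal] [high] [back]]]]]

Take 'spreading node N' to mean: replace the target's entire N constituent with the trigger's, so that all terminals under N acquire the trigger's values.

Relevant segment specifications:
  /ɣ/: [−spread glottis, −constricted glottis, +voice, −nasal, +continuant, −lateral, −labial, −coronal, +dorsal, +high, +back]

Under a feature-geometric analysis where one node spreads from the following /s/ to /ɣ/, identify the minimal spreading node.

Feature comparison: [coronal], [anterior], [distributed], [strident], [dorsal], [high], [back] differ between /ɣ/ and [z]; the remaining terminals match.
These terminals are all dominated by Place, and no proper subconstituent of Place covers them all; Place is their lowest common ancestor.
Delinking /ɣ/'s Place and associating /s/'s Place gives precisely the feature bundle of [z].
[voice], a feature on which the two segments disagree outside Place, is unchanged — nothing dominating it spread, and Place is the minimal sufficient constituent.

Place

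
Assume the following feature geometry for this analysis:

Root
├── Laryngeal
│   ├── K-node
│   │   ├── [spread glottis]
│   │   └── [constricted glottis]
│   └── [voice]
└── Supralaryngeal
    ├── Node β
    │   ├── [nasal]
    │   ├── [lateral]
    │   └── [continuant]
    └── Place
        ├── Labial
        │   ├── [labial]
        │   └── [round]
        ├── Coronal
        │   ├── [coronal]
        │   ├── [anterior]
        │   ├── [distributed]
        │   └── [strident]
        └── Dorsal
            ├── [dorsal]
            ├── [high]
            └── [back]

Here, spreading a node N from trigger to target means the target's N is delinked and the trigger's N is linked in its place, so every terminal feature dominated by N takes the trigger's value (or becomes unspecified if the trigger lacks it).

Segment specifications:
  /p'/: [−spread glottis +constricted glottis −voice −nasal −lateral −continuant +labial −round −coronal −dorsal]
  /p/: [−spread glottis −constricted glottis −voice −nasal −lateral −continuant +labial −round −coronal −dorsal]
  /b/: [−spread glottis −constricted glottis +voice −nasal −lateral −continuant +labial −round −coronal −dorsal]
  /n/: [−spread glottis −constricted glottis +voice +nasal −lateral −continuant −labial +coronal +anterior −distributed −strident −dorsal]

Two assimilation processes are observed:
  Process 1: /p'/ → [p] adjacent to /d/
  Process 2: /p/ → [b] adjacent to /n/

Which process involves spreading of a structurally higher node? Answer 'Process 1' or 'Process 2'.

Process 1 alters [constricted glottis]; the lowest dominating node is [constricted glottis] (depth 3 from Root).
Process 2 alters [voice]; the lowest dominating node is [voice] (depth 2 from Root).
Depth 2 < depth 3; Process 2 involves the structurally higher constituent [voice].

Process 2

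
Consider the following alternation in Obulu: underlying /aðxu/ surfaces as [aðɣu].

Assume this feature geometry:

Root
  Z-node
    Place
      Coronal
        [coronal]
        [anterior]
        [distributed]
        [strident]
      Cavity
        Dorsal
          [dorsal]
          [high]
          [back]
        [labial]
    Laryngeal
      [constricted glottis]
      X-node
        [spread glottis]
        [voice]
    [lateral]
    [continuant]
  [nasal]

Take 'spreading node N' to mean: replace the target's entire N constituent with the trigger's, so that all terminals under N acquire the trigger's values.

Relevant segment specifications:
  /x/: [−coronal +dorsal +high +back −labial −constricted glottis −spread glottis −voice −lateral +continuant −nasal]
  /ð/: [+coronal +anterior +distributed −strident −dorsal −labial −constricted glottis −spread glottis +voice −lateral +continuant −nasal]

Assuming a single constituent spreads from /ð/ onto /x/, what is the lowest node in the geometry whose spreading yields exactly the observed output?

[voice]

Comparing /x/ with its surface form [ɣ], the only feature that changes is [voice].
Only a single terminal changes, and /ð/ supplies the new value, so [voice] itself is the minimal spreading constituent.
[coronal], [dorsal] stay as in /x/ although /ð/ differs there, so no node dominating them spread; among the remaining candidates [voice] is the lowest that derives the output.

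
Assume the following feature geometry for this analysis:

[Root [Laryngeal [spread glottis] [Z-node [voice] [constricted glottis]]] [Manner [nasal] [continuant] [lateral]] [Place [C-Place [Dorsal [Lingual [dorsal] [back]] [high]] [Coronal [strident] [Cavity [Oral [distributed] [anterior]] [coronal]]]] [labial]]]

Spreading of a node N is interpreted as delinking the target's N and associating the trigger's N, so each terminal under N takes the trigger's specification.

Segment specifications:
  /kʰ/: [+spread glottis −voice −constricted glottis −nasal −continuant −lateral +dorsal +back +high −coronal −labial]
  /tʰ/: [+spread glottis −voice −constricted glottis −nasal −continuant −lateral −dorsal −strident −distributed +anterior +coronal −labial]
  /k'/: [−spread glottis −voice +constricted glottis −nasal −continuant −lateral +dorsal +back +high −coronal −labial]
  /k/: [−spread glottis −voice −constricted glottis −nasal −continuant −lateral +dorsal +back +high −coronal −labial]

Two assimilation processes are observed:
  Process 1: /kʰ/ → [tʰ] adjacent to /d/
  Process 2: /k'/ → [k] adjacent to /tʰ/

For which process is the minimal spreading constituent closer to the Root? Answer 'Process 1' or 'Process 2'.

In Process 1, [coronal], [anterior], [distributed], [strident], [dorsal], [high], [back] change, so the minimal spreading node is C-Place at depth 2.
Process 2 alters [constricted glottis]; the lowest dominating node is [constricted glottis] (depth 3 from Root).
C-Place is closer to Root than [constricted glottis], so Process 1 spreads the higher node.

Process 1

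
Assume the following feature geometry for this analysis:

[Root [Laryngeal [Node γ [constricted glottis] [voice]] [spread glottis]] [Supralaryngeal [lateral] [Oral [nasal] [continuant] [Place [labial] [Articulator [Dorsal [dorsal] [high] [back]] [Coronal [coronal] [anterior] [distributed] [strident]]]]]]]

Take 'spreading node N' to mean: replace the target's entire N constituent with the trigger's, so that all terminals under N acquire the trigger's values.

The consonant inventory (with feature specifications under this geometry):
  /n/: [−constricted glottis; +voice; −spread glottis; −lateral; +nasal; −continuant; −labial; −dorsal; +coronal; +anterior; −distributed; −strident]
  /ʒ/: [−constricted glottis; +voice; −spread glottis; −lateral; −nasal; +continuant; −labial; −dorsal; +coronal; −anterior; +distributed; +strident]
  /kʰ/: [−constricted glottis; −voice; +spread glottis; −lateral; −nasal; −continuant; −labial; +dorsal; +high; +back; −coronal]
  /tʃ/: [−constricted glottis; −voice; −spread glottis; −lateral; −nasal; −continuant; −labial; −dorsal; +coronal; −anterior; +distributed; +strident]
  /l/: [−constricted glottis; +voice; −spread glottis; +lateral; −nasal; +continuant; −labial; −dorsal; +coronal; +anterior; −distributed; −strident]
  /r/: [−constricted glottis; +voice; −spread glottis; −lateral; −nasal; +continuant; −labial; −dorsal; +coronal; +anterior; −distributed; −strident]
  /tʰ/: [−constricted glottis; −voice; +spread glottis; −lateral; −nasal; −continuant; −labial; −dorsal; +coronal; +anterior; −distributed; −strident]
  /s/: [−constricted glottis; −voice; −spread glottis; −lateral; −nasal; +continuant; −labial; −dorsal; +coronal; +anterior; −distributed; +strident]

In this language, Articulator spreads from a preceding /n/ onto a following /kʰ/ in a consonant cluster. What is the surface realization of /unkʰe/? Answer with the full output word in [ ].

[untʰe]

The Articulator node dominates the terminals [dorsal], [high], [back], [coronal], [anterior], [distributed], [strident].
After delinking /kʰ/'s Articulator and linking /n/'s, the affected terminals become [−dorsal], [+coronal], [+anterior], [−distributed], [−strident]; [constricted glottis], [voice], [spread glottis], … (outside Articulator) are retained from /kʰ/.
The resulting bundle matches /tʰ/ in the inventory; substituting it for /kʰ/ gives [untʰe].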